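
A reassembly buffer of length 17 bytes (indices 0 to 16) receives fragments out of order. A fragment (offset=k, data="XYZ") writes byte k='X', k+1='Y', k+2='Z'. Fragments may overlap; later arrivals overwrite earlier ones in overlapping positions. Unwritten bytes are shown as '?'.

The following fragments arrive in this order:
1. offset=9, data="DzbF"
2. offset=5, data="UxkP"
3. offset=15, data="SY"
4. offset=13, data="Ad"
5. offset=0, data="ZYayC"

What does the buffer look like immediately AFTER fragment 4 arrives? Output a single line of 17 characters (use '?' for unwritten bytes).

Fragment 1: offset=9 data="DzbF" -> buffer=?????????DzbF????
Fragment 2: offset=5 data="UxkP" -> buffer=?????UxkPDzbF????
Fragment 3: offset=15 data="SY" -> buffer=?????UxkPDzbF??SY
Fragment 4: offset=13 data="Ad" -> buffer=?????UxkPDzbFAdSY

Answer: ?????UxkPDzbFAdSY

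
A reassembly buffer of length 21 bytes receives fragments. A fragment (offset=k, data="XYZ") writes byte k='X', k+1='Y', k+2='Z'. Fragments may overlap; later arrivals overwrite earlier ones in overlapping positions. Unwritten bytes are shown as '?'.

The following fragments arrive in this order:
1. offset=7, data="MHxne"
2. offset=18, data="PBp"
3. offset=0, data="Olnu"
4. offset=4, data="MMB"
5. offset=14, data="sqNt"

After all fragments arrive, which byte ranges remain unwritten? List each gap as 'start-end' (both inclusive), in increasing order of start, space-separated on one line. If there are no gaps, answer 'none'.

Answer: 12-13

Derivation:
Fragment 1: offset=7 len=5
Fragment 2: offset=18 len=3
Fragment 3: offset=0 len=4
Fragment 4: offset=4 len=3
Fragment 5: offset=14 len=4
Gaps: 12-13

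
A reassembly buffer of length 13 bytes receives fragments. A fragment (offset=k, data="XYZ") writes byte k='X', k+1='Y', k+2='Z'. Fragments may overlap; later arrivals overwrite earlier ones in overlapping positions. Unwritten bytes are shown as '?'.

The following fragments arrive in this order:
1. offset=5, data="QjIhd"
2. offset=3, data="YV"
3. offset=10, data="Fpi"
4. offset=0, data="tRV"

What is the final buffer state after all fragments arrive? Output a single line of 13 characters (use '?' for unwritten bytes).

Answer: tRVYVQjIhdFpi

Derivation:
Fragment 1: offset=5 data="QjIhd" -> buffer=?????QjIhd???
Fragment 2: offset=3 data="YV" -> buffer=???YVQjIhd???
Fragment 3: offset=10 data="Fpi" -> buffer=???YVQjIhdFpi
Fragment 4: offset=0 data="tRV" -> buffer=tRVYVQjIhdFpi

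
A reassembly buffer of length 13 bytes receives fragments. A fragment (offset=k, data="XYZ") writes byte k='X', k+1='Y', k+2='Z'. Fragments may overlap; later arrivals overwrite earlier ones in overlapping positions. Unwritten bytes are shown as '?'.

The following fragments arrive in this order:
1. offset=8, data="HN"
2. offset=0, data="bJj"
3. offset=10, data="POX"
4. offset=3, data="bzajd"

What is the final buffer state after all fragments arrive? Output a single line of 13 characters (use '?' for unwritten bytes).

Fragment 1: offset=8 data="HN" -> buffer=????????HN???
Fragment 2: offset=0 data="bJj" -> buffer=bJj?????HN???
Fragment 3: offset=10 data="POX" -> buffer=bJj?????HNPOX
Fragment 4: offset=3 data="bzajd" -> buffer=bJjbzajdHNPOX

Answer: bJjbzajdHNPOX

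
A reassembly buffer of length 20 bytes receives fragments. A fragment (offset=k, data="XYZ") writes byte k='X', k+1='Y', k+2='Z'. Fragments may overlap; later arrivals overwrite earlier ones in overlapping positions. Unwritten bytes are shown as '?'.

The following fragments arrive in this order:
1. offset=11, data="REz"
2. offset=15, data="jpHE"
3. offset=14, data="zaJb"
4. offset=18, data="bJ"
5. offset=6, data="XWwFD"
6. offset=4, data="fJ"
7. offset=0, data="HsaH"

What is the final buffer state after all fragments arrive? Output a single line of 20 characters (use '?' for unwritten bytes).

Fragment 1: offset=11 data="REz" -> buffer=???????????REz??????
Fragment 2: offset=15 data="jpHE" -> buffer=???????????REz?jpHE?
Fragment 3: offset=14 data="zaJb" -> buffer=???????????REzzaJbE?
Fragment 4: offset=18 data="bJ" -> buffer=???????????REzzaJbbJ
Fragment 5: offset=6 data="XWwFD" -> buffer=??????XWwFDREzzaJbbJ
Fragment 6: offset=4 data="fJ" -> buffer=????fJXWwFDREzzaJbbJ
Fragment 7: offset=0 data="HsaH" -> buffer=HsaHfJXWwFDREzzaJbbJ

Answer: HsaHfJXWwFDREzzaJbbJ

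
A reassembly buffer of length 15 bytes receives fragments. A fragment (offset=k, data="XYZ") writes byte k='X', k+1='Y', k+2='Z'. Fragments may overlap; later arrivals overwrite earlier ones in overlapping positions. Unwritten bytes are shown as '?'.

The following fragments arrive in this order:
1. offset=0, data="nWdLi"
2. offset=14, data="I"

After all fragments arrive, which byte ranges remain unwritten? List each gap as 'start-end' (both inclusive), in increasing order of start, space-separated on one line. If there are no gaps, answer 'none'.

Fragment 1: offset=0 len=5
Fragment 2: offset=14 len=1
Gaps: 5-13

Answer: 5-13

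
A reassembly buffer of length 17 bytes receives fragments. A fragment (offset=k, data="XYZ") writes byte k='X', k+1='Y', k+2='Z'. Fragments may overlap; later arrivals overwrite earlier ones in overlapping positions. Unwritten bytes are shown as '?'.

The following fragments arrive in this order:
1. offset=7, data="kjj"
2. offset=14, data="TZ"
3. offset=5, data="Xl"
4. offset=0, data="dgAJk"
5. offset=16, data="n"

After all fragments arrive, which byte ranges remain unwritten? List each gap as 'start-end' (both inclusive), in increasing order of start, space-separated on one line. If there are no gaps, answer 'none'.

Answer: 10-13

Derivation:
Fragment 1: offset=7 len=3
Fragment 2: offset=14 len=2
Fragment 3: offset=5 len=2
Fragment 4: offset=0 len=5
Fragment 5: offset=16 len=1
Gaps: 10-13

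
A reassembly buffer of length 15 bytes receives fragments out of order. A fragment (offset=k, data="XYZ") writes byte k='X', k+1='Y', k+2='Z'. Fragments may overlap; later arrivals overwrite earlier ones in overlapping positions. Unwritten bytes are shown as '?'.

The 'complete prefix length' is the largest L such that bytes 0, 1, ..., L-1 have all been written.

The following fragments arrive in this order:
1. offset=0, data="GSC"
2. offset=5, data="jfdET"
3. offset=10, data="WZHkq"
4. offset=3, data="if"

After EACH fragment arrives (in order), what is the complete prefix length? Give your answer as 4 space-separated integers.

Answer: 3 3 3 15

Derivation:
Fragment 1: offset=0 data="GSC" -> buffer=GSC???????????? -> prefix_len=3
Fragment 2: offset=5 data="jfdET" -> buffer=GSC??jfdET????? -> prefix_len=3
Fragment 3: offset=10 data="WZHkq" -> buffer=GSC??jfdETWZHkq -> prefix_len=3
Fragment 4: offset=3 data="if" -> buffer=GSCifjfdETWZHkq -> prefix_len=15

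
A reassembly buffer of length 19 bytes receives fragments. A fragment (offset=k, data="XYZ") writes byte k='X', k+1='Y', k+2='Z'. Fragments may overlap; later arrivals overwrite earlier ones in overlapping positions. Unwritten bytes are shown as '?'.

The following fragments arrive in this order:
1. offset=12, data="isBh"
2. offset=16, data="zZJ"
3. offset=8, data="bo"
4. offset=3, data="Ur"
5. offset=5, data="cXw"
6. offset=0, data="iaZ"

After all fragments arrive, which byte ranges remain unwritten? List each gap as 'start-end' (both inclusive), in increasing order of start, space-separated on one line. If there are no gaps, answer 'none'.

Answer: 10-11

Derivation:
Fragment 1: offset=12 len=4
Fragment 2: offset=16 len=3
Fragment 3: offset=8 len=2
Fragment 4: offset=3 len=2
Fragment 5: offset=5 len=3
Fragment 6: offset=0 len=3
Gaps: 10-11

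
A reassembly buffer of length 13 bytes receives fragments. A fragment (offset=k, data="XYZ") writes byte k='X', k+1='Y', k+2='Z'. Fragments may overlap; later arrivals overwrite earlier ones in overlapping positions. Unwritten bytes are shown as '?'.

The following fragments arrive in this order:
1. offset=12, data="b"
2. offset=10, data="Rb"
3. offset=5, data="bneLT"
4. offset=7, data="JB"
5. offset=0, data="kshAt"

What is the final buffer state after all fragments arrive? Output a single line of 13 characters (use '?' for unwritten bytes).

Answer: kshAtbnJBTRbb

Derivation:
Fragment 1: offset=12 data="b" -> buffer=????????????b
Fragment 2: offset=10 data="Rb" -> buffer=??????????Rbb
Fragment 3: offset=5 data="bneLT" -> buffer=?????bneLTRbb
Fragment 4: offset=7 data="JB" -> buffer=?????bnJBTRbb
Fragment 5: offset=0 data="kshAt" -> buffer=kshAtbnJBTRbb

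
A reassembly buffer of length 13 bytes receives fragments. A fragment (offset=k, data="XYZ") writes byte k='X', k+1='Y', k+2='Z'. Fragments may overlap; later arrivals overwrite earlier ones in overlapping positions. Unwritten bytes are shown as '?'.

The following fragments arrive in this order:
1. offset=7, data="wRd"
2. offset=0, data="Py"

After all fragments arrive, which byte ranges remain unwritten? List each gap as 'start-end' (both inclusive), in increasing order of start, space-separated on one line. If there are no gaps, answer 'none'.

Answer: 2-6 10-12

Derivation:
Fragment 1: offset=7 len=3
Fragment 2: offset=0 len=2
Gaps: 2-6 10-12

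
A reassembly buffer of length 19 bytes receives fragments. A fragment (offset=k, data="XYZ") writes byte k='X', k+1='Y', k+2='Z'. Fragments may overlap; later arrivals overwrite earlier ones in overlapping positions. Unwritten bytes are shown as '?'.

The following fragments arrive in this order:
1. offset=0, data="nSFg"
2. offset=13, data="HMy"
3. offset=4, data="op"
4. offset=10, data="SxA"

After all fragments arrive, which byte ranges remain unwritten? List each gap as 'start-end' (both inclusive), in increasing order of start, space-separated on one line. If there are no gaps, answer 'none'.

Fragment 1: offset=0 len=4
Fragment 2: offset=13 len=3
Fragment 3: offset=4 len=2
Fragment 4: offset=10 len=3
Gaps: 6-9 16-18

Answer: 6-9 16-18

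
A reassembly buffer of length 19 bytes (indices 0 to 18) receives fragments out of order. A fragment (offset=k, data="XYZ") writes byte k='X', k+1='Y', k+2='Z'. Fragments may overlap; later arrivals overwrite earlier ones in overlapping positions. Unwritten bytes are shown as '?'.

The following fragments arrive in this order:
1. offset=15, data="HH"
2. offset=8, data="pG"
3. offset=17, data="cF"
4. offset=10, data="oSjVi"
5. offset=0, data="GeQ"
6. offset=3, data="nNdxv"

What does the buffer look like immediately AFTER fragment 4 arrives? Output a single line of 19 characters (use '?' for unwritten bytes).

Fragment 1: offset=15 data="HH" -> buffer=???????????????HH??
Fragment 2: offset=8 data="pG" -> buffer=????????pG?????HH??
Fragment 3: offset=17 data="cF" -> buffer=????????pG?????HHcF
Fragment 4: offset=10 data="oSjVi" -> buffer=????????pGoSjViHHcF

Answer: ????????pGoSjViHHcF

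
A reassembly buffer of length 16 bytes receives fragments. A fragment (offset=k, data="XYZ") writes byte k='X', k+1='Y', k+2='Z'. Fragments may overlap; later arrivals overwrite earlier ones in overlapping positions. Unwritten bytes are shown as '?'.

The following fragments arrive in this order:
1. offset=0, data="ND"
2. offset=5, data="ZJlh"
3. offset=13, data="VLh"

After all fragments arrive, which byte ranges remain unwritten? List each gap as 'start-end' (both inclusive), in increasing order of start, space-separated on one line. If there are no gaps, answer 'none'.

Fragment 1: offset=0 len=2
Fragment 2: offset=5 len=4
Fragment 3: offset=13 len=3
Gaps: 2-4 9-12

Answer: 2-4 9-12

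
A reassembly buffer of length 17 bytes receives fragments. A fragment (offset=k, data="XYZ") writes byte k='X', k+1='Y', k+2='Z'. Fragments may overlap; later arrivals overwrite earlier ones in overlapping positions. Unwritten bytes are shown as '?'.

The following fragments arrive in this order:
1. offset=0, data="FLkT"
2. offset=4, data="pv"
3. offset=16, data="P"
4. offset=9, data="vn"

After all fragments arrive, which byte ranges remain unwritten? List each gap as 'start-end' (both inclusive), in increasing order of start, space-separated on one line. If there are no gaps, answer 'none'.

Answer: 6-8 11-15

Derivation:
Fragment 1: offset=0 len=4
Fragment 2: offset=4 len=2
Fragment 3: offset=16 len=1
Fragment 4: offset=9 len=2
Gaps: 6-8 11-15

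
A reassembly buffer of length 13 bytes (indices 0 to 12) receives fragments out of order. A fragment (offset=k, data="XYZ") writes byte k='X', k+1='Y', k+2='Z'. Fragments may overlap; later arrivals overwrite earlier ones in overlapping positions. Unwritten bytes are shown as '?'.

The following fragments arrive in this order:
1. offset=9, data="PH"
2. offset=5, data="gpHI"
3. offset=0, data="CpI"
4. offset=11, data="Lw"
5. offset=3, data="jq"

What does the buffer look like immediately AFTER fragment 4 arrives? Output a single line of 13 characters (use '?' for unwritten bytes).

Answer: CpI??gpHIPHLw

Derivation:
Fragment 1: offset=9 data="PH" -> buffer=?????????PH??
Fragment 2: offset=5 data="gpHI" -> buffer=?????gpHIPH??
Fragment 3: offset=0 data="CpI" -> buffer=CpI??gpHIPH??
Fragment 4: offset=11 data="Lw" -> buffer=CpI??gpHIPHLw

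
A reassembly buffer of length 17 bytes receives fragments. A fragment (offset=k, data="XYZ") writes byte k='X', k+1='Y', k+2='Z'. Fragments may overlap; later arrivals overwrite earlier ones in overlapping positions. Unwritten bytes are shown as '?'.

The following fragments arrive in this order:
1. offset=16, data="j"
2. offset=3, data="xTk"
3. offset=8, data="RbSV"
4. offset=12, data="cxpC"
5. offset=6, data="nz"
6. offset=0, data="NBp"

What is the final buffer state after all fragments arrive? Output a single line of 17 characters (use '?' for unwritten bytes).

Fragment 1: offset=16 data="j" -> buffer=????????????????j
Fragment 2: offset=3 data="xTk" -> buffer=???xTk??????????j
Fragment 3: offset=8 data="RbSV" -> buffer=???xTk??RbSV????j
Fragment 4: offset=12 data="cxpC" -> buffer=???xTk??RbSVcxpCj
Fragment 5: offset=6 data="nz" -> buffer=???xTknzRbSVcxpCj
Fragment 6: offset=0 data="NBp" -> buffer=NBpxTknzRbSVcxpCj

Answer: NBpxTknzRbSVcxpCj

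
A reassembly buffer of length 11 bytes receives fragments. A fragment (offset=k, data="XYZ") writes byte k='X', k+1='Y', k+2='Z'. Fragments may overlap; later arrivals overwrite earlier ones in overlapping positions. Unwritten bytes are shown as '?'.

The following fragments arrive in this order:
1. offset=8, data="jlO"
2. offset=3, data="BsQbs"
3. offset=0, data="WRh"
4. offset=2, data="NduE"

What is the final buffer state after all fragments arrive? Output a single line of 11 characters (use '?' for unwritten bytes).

Answer: WRNduEbsjlO

Derivation:
Fragment 1: offset=8 data="jlO" -> buffer=????????jlO
Fragment 2: offset=3 data="BsQbs" -> buffer=???BsQbsjlO
Fragment 3: offset=0 data="WRh" -> buffer=WRhBsQbsjlO
Fragment 4: offset=2 data="NduE" -> buffer=WRNduEbsjlO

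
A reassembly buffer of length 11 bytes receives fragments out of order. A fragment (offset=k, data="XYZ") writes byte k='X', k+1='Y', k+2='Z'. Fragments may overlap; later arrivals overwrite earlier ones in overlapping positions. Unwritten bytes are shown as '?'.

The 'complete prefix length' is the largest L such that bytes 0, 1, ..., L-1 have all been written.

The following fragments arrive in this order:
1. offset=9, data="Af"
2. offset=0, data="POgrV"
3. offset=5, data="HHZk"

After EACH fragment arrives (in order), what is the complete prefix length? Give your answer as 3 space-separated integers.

Answer: 0 5 11

Derivation:
Fragment 1: offset=9 data="Af" -> buffer=?????????Af -> prefix_len=0
Fragment 2: offset=0 data="POgrV" -> buffer=POgrV????Af -> prefix_len=5
Fragment 3: offset=5 data="HHZk" -> buffer=POgrVHHZkAf -> prefix_len=11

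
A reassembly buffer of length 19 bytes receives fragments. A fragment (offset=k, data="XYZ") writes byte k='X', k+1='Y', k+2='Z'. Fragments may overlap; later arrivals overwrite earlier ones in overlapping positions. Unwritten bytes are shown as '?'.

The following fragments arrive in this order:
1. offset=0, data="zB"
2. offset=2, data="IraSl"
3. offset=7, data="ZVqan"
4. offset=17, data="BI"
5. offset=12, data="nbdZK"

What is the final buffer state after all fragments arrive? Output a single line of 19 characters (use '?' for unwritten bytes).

Answer: zBIraSlZVqannbdZKBI

Derivation:
Fragment 1: offset=0 data="zB" -> buffer=zB?????????????????
Fragment 2: offset=2 data="IraSl" -> buffer=zBIraSl????????????
Fragment 3: offset=7 data="ZVqan" -> buffer=zBIraSlZVqan???????
Fragment 4: offset=17 data="BI" -> buffer=zBIraSlZVqan?????BI
Fragment 5: offset=12 data="nbdZK" -> buffer=zBIraSlZVqannbdZKBI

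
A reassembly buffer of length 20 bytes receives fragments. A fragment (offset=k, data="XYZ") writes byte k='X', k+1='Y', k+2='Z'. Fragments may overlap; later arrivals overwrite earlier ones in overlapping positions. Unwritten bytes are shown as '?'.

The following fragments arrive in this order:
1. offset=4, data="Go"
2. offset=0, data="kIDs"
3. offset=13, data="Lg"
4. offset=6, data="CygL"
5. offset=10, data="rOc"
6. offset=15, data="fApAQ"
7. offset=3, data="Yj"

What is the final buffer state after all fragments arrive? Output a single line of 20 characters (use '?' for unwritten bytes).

Fragment 1: offset=4 data="Go" -> buffer=????Go??????????????
Fragment 2: offset=0 data="kIDs" -> buffer=kIDsGo??????????????
Fragment 3: offset=13 data="Lg" -> buffer=kIDsGo???????Lg?????
Fragment 4: offset=6 data="CygL" -> buffer=kIDsGoCygL???Lg?????
Fragment 5: offset=10 data="rOc" -> buffer=kIDsGoCygLrOcLg?????
Fragment 6: offset=15 data="fApAQ" -> buffer=kIDsGoCygLrOcLgfApAQ
Fragment 7: offset=3 data="Yj" -> buffer=kIDYjoCygLrOcLgfApAQ

Answer: kIDYjoCygLrOcLgfApAQ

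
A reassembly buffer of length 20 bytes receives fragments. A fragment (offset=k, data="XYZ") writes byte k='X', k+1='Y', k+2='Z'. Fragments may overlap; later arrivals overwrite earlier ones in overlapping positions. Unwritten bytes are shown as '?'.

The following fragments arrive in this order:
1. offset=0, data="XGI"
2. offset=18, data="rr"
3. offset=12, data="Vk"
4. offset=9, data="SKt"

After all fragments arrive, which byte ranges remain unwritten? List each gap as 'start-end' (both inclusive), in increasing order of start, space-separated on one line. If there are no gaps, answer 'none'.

Fragment 1: offset=0 len=3
Fragment 2: offset=18 len=2
Fragment 3: offset=12 len=2
Fragment 4: offset=9 len=3
Gaps: 3-8 14-17

Answer: 3-8 14-17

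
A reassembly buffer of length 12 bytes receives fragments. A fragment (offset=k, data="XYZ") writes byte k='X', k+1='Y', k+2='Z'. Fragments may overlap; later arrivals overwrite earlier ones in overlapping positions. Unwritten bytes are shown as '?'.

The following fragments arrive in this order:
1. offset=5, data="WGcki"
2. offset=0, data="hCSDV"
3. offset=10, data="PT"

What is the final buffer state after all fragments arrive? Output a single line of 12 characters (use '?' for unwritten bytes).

Fragment 1: offset=5 data="WGcki" -> buffer=?????WGcki??
Fragment 2: offset=0 data="hCSDV" -> buffer=hCSDVWGcki??
Fragment 3: offset=10 data="PT" -> buffer=hCSDVWGckiPT

Answer: hCSDVWGckiPT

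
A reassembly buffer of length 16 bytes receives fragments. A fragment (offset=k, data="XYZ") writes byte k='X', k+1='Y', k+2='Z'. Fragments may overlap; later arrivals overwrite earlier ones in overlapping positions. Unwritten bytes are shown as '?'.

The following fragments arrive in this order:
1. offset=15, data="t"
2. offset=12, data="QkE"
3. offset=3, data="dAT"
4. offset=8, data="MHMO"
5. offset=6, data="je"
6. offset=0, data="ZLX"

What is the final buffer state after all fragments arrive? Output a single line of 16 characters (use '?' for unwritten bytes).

Answer: ZLXdATjeMHMOQkEt

Derivation:
Fragment 1: offset=15 data="t" -> buffer=???????????????t
Fragment 2: offset=12 data="QkE" -> buffer=????????????QkEt
Fragment 3: offset=3 data="dAT" -> buffer=???dAT??????QkEt
Fragment 4: offset=8 data="MHMO" -> buffer=???dAT??MHMOQkEt
Fragment 5: offset=6 data="je" -> buffer=???dATjeMHMOQkEt
Fragment 6: offset=0 data="ZLX" -> buffer=ZLXdATjeMHMOQkEt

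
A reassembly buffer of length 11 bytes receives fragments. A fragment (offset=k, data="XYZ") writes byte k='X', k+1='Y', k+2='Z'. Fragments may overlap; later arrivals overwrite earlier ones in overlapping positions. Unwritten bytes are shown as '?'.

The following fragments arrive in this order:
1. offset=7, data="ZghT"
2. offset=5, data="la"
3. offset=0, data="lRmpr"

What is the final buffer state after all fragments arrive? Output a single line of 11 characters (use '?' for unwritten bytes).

Fragment 1: offset=7 data="ZghT" -> buffer=???????ZghT
Fragment 2: offset=5 data="la" -> buffer=?????laZghT
Fragment 3: offset=0 data="lRmpr" -> buffer=lRmprlaZghT

Answer: lRmprlaZghT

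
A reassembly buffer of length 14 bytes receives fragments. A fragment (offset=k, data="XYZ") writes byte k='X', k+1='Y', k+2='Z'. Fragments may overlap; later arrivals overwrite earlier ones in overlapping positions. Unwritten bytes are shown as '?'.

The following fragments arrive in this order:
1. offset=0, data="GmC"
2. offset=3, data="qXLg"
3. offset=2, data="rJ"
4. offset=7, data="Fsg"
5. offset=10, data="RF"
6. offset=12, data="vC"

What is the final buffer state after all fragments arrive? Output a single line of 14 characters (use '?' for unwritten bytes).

Answer: GmrJXLgFsgRFvC

Derivation:
Fragment 1: offset=0 data="GmC" -> buffer=GmC???????????
Fragment 2: offset=3 data="qXLg" -> buffer=GmCqXLg???????
Fragment 3: offset=2 data="rJ" -> buffer=GmrJXLg???????
Fragment 4: offset=7 data="Fsg" -> buffer=GmrJXLgFsg????
Fragment 5: offset=10 data="RF" -> buffer=GmrJXLgFsgRF??
Fragment 6: offset=12 data="vC" -> buffer=GmrJXLgFsgRFvC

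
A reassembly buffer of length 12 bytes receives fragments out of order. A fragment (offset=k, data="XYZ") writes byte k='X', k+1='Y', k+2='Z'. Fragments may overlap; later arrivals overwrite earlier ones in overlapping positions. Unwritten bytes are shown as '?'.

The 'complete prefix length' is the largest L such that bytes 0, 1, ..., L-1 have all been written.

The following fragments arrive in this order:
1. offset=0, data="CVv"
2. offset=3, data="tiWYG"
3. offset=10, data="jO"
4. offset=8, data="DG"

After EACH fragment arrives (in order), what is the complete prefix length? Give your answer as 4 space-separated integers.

Answer: 3 8 8 12

Derivation:
Fragment 1: offset=0 data="CVv" -> buffer=CVv????????? -> prefix_len=3
Fragment 2: offset=3 data="tiWYG" -> buffer=CVvtiWYG???? -> prefix_len=8
Fragment 3: offset=10 data="jO" -> buffer=CVvtiWYG??jO -> prefix_len=8
Fragment 4: offset=8 data="DG" -> buffer=CVvtiWYGDGjO -> prefix_len=12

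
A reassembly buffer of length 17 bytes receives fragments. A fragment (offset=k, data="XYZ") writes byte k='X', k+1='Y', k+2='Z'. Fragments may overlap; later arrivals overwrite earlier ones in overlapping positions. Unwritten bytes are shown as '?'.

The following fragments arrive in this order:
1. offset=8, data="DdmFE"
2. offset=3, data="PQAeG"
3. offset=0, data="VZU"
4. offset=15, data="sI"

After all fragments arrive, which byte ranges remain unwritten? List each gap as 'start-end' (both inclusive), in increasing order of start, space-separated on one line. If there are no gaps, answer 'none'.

Answer: 13-14

Derivation:
Fragment 1: offset=8 len=5
Fragment 2: offset=3 len=5
Fragment 3: offset=0 len=3
Fragment 4: offset=15 len=2
Gaps: 13-14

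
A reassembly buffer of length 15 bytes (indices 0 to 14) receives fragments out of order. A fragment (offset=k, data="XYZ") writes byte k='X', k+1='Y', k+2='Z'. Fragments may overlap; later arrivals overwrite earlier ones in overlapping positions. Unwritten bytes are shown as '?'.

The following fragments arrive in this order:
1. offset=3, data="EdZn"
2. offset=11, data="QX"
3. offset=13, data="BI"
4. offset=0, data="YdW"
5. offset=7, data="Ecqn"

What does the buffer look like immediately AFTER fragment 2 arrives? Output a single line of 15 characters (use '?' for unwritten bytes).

Answer: ???EdZn????QX??

Derivation:
Fragment 1: offset=3 data="EdZn" -> buffer=???EdZn????????
Fragment 2: offset=11 data="QX" -> buffer=???EdZn????QX??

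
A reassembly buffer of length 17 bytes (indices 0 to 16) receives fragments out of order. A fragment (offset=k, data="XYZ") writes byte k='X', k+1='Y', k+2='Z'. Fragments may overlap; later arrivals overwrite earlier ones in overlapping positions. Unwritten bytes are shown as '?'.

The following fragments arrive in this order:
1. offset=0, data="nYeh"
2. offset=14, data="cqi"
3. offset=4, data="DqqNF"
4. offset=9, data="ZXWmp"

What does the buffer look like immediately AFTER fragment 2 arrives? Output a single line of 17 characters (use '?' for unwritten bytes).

Fragment 1: offset=0 data="nYeh" -> buffer=nYeh?????????????
Fragment 2: offset=14 data="cqi" -> buffer=nYeh??????????cqi

Answer: nYeh??????????cqi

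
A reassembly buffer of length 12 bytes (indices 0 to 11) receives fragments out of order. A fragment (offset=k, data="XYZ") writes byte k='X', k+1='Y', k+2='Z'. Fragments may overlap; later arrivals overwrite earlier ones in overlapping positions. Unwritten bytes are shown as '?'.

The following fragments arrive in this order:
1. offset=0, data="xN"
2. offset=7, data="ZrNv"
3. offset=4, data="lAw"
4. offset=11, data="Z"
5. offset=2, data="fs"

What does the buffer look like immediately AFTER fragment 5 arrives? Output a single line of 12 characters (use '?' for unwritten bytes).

Fragment 1: offset=0 data="xN" -> buffer=xN??????????
Fragment 2: offset=7 data="ZrNv" -> buffer=xN?????ZrNv?
Fragment 3: offset=4 data="lAw" -> buffer=xN??lAwZrNv?
Fragment 4: offset=11 data="Z" -> buffer=xN??lAwZrNvZ
Fragment 5: offset=2 data="fs" -> buffer=xNfslAwZrNvZ

Answer: xNfslAwZrNvZ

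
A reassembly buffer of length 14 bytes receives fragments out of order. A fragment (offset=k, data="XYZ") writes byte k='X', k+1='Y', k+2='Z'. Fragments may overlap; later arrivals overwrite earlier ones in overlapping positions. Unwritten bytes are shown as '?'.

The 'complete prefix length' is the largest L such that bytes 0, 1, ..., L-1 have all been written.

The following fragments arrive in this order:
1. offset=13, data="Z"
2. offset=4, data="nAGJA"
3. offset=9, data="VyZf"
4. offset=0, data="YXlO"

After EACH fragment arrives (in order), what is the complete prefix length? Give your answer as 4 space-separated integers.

Fragment 1: offset=13 data="Z" -> buffer=?????????????Z -> prefix_len=0
Fragment 2: offset=4 data="nAGJA" -> buffer=????nAGJA????Z -> prefix_len=0
Fragment 3: offset=9 data="VyZf" -> buffer=????nAGJAVyZfZ -> prefix_len=0
Fragment 4: offset=0 data="YXlO" -> buffer=YXlOnAGJAVyZfZ -> prefix_len=14

Answer: 0 0 0 14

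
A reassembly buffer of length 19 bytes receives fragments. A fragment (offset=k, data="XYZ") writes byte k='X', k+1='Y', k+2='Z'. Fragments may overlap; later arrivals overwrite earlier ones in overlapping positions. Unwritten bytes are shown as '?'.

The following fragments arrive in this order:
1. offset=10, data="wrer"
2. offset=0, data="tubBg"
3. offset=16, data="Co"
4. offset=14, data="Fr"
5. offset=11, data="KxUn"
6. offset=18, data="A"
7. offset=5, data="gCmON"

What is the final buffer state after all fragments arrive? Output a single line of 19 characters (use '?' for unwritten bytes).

Fragment 1: offset=10 data="wrer" -> buffer=??????????wrer?????
Fragment 2: offset=0 data="tubBg" -> buffer=tubBg?????wrer?????
Fragment 3: offset=16 data="Co" -> buffer=tubBg?????wrer??Co?
Fragment 4: offset=14 data="Fr" -> buffer=tubBg?????wrerFrCo?
Fragment 5: offset=11 data="KxUn" -> buffer=tubBg?????wKxUnrCo?
Fragment 6: offset=18 data="A" -> buffer=tubBg?????wKxUnrCoA
Fragment 7: offset=5 data="gCmON" -> buffer=tubBggCmONwKxUnrCoA

Answer: tubBggCmONwKxUnrCoA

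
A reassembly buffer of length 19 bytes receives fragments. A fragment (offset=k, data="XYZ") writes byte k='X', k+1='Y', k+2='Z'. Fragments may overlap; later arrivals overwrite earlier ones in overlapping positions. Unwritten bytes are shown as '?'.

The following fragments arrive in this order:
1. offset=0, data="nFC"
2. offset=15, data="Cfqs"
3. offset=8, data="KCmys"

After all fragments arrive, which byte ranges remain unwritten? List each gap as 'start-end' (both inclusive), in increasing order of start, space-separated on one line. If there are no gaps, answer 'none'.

Fragment 1: offset=0 len=3
Fragment 2: offset=15 len=4
Fragment 3: offset=8 len=5
Gaps: 3-7 13-14

Answer: 3-7 13-14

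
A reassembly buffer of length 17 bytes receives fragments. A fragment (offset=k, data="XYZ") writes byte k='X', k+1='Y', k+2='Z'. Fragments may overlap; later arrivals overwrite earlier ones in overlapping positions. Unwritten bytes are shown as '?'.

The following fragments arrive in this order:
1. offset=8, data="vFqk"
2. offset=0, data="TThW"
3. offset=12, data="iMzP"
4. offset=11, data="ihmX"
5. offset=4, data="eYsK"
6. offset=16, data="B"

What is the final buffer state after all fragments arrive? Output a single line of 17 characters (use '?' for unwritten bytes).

Fragment 1: offset=8 data="vFqk" -> buffer=????????vFqk?????
Fragment 2: offset=0 data="TThW" -> buffer=TThW????vFqk?????
Fragment 3: offset=12 data="iMzP" -> buffer=TThW????vFqkiMzP?
Fragment 4: offset=11 data="ihmX" -> buffer=TThW????vFqihmXP?
Fragment 5: offset=4 data="eYsK" -> buffer=TThWeYsKvFqihmXP?
Fragment 6: offset=16 data="B" -> buffer=TThWeYsKvFqihmXPB

Answer: TThWeYsKvFqihmXPB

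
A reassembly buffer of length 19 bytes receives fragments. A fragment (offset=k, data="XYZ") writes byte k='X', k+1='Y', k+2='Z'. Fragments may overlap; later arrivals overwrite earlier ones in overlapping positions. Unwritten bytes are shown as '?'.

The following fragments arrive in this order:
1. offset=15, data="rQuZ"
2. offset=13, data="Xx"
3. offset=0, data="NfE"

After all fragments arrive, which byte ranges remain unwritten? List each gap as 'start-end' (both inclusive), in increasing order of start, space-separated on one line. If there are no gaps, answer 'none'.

Fragment 1: offset=15 len=4
Fragment 2: offset=13 len=2
Fragment 3: offset=0 len=3
Gaps: 3-12

Answer: 3-12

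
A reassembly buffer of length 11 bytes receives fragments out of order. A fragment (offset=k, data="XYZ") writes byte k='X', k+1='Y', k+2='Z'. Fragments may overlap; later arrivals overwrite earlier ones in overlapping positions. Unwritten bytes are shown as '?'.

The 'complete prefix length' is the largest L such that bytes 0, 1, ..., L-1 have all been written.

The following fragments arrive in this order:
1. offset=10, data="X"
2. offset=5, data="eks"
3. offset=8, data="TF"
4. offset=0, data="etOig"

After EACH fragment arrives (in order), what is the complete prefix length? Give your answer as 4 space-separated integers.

Answer: 0 0 0 11

Derivation:
Fragment 1: offset=10 data="X" -> buffer=??????????X -> prefix_len=0
Fragment 2: offset=5 data="eks" -> buffer=?????eks??X -> prefix_len=0
Fragment 3: offset=8 data="TF" -> buffer=?????eksTFX -> prefix_len=0
Fragment 4: offset=0 data="etOig" -> buffer=etOigeksTFX -> prefix_len=11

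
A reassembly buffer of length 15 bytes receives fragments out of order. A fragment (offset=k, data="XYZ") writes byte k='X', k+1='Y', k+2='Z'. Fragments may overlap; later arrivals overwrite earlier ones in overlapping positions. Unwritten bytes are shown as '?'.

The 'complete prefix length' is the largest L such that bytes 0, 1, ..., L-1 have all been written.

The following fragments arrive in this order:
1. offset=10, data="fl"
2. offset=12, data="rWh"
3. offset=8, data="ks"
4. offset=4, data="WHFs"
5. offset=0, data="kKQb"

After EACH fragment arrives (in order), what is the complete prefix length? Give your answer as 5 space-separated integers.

Fragment 1: offset=10 data="fl" -> buffer=??????????fl??? -> prefix_len=0
Fragment 2: offset=12 data="rWh" -> buffer=??????????flrWh -> prefix_len=0
Fragment 3: offset=8 data="ks" -> buffer=????????ksflrWh -> prefix_len=0
Fragment 4: offset=4 data="WHFs" -> buffer=????WHFsksflrWh -> prefix_len=0
Fragment 5: offset=0 data="kKQb" -> buffer=kKQbWHFsksflrWh -> prefix_len=15

Answer: 0 0 0 0 15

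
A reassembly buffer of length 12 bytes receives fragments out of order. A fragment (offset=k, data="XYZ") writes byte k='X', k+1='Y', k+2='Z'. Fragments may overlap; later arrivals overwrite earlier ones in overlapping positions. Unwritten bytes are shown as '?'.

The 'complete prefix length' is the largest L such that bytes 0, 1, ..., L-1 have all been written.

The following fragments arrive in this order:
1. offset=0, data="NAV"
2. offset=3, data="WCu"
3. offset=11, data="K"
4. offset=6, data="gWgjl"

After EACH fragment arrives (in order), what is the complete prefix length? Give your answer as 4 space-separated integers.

Answer: 3 6 6 12

Derivation:
Fragment 1: offset=0 data="NAV" -> buffer=NAV????????? -> prefix_len=3
Fragment 2: offset=3 data="WCu" -> buffer=NAVWCu?????? -> prefix_len=6
Fragment 3: offset=11 data="K" -> buffer=NAVWCu?????K -> prefix_len=6
Fragment 4: offset=6 data="gWgjl" -> buffer=NAVWCugWgjlK -> prefix_len=12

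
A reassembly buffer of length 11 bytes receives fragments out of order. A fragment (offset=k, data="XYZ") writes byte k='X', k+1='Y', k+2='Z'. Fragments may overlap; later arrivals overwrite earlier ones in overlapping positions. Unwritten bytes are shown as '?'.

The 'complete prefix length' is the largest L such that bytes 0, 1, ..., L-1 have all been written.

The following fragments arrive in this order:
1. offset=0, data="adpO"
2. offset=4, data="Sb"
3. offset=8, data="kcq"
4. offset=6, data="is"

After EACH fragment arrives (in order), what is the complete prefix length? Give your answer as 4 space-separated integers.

Answer: 4 6 6 11

Derivation:
Fragment 1: offset=0 data="adpO" -> buffer=adpO??????? -> prefix_len=4
Fragment 2: offset=4 data="Sb" -> buffer=adpOSb????? -> prefix_len=6
Fragment 3: offset=8 data="kcq" -> buffer=adpOSb??kcq -> prefix_len=6
Fragment 4: offset=6 data="is" -> buffer=adpOSbiskcq -> prefix_len=11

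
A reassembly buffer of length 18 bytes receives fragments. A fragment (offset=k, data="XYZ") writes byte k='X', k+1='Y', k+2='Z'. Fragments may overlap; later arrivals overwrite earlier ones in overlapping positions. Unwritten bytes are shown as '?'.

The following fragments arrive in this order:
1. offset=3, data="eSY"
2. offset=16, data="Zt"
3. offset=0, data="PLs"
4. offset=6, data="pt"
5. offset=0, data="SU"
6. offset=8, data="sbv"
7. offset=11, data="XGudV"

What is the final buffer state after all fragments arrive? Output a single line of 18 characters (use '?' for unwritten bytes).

Fragment 1: offset=3 data="eSY" -> buffer=???eSY????????????
Fragment 2: offset=16 data="Zt" -> buffer=???eSY??????????Zt
Fragment 3: offset=0 data="PLs" -> buffer=PLseSY??????????Zt
Fragment 4: offset=6 data="pt" -> buffer=PLseSYpt????????Zt
Fragment 5: offset=0 data="SU" -> buffer=SUseSYpt????????Zt
Fragment 6: offset=8 data="sbv" -> buffer=SUseSYptsbv?????Zt
Fragment 7: offset=11 data="XGudV" -> buffer=SUseSYptsbvXGudVZt

Answer: SUseSYptsbvXGudVZt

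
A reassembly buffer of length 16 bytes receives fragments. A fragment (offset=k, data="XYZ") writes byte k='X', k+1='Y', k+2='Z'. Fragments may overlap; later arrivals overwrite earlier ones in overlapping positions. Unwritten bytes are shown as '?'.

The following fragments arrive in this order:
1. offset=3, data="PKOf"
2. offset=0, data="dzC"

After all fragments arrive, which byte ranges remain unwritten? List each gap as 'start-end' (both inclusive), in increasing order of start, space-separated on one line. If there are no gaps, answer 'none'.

Answer: 7-15

Derivation:
Fragment 1: offset=3 len=4
Fragment 2: offset=0 len=3
Gaps: 7-15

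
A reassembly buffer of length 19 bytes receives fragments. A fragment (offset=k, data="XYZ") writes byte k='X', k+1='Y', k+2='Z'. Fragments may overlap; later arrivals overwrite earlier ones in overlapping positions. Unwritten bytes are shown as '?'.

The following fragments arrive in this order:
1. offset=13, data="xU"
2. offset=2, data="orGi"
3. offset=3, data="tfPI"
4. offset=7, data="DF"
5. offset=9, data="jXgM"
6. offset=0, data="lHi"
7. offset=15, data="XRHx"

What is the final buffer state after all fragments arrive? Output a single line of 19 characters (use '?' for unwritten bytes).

Answer: lHitfPIDFjXgMxUXRHx

Derivation:
Fragment 1: offset=13 data="xU" -> buffer=?????????????xU????
Fragment 2: offset=2 data="orGi" -> buffer=??orGi???????xU????
Fragment 3: offset=3 data="tfPI" -> buffer=??otfPI??????xU????
Fragment 4: offset=7 data="DF" -> buffer=??otfPIDF????xU????
Fragment 5: offset=9 data="jXgM" -> buffer=??otfPIDFjXgMxU????
Fragment 6: offset=0 data="lHi" -> buffer=lHitfPIDFjXgMxU????
Fragment 7: offset=15 data="XRHx" -> buffer=lHitfPIDFjXgMxUXRHx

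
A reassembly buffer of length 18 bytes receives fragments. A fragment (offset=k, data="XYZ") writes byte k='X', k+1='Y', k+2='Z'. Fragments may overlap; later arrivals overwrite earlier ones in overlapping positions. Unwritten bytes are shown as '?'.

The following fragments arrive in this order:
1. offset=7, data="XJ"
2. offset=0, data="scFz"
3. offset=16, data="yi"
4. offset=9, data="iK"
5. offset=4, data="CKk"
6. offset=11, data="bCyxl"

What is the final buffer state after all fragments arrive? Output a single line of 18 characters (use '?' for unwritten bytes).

Answer: scFzCKkXJiKbCyxlyi

Derivation:
Fragment 1: offset=7 data="XJ" -> buffer=???????XJ?????????
Fragment 2: offset=0 data="scFz" -> buffer=scFz???XJ?????????
Fragment 3: offset=16 data="yi" -> buffer=scFz???XJ???????yi
Fragment 4: offset=9 data="iK" -> buffer=scFz???XJiK?????yi
Fragment 5: offset=4 data="CKk" -> buffer=scFzCKkXJiK?????yi
Fragment 6: offset=11 data="bCyxl" -> buffer=scFzCKkXJiKbCyxlyi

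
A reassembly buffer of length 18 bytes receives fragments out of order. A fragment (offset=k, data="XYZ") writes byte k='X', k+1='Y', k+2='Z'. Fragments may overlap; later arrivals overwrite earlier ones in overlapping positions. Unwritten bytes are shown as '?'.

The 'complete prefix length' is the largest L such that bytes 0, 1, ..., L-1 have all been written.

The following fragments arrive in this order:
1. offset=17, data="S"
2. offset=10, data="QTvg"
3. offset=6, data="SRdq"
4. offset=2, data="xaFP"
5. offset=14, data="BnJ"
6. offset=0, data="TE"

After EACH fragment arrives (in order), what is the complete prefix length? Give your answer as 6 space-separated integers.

Answer: 0 0 0 0 0 18

Derivation:
Fragment 1: offset=17 data="S" -> buffer=?????????????????S -> prefix_len=0
Fragment 2: offset=10 data="QTvg" -> buffer=??????????QTvg???S -> prefix_len=0
Fragment 3: offset=6 data="SRdq" -> buffer=??????SRdqQTvg???S -> prefix_len=0
Fragment 4: offset=2 data="xaFP" -> buffer=??xaFPSRdqQTvg???S -> prefix_len=0
Fragment 5: offset=14 data="BnJ" -> buffer=??xaFPSRdqQTvgBnJS -> prefix_len=0
Fragment 6: offset=0 data="TE" -> buffer=TExaFPSRdqQTvgBnJS -> prefix_len=18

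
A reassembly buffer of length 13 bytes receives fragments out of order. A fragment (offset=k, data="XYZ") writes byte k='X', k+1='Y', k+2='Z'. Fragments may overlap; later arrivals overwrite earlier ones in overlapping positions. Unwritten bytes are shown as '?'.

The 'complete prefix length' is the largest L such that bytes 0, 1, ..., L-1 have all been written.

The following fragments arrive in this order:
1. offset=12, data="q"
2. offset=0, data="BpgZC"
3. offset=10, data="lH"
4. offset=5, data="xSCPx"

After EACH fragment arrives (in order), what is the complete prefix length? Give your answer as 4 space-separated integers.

Fragment 1: offset=12 data="q" -> buffer=????????????q -> prefix_len=0
Fragment 2: offset=0 data="BpgZC" -> buffer=BpgZC???????q -> prefix_len=5
Fragment 3: offset=10 data="lH" -> buffer=BpgZC?????lHq -> prefix_len=5
Fragment 4: offset=5 data="xSCPx" -> buffer=BpgZCxSCPxlHq -> prefix_len=13

Answer: 0 5 5 13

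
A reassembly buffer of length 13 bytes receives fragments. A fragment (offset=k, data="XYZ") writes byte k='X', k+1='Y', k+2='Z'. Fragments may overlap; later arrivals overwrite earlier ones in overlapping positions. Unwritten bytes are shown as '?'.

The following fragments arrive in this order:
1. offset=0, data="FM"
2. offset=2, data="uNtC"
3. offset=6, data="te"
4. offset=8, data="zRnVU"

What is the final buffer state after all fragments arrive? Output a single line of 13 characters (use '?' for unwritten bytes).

Answer: FMuNtCtezRnVU

Derivation:
Fragment 1: offset=0 data="FM" -> buffer=FM???????????
Fragment 2: offset=2 data="uNtC" -> buffer=FMuNtC???????
Fragment 3: offset=6 data="te" -> buffer=FMuNtCte?????
Fragment 4: offset=8 data="zRnVU" -> buffer=FMuNtCtezRnVU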